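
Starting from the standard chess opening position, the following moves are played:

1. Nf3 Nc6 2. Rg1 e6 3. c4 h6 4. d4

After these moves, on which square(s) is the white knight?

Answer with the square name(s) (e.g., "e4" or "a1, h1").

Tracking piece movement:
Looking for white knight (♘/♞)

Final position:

  a b c d e f g h
  ─────────────────
8│♜ · ♝ ♛ ♚ ♝ ♞ ♜│8
7│♟ ♟ ♟ ♟ · ♟ ♟ ·│7
6│· · ♞ · ♟ · · ♟│6
5│· · · · · · · ·│5
4│· · ♙ ♙ · · · ·│4
3│· · · · · ♘ · ·│3
2│♙ ♙ · · ♙ ♙ ♙ ♙│2
1│♖ ♘ ♗ ♕ ♔ ♗ ♖ ·│1
  ─────────────────
  a b c d e f g h


b1, f3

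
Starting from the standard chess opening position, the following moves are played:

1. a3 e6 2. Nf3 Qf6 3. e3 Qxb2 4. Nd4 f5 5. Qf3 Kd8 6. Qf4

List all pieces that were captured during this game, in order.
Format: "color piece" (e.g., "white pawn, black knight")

Tracking captures:
  Qxb2: captured white pawn

white pawn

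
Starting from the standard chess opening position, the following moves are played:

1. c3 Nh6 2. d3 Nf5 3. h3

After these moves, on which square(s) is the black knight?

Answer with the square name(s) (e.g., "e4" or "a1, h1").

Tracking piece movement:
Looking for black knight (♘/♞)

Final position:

  a b c d e f g h
  ─────────────────
8│♜ ♞ ♝ ♛ ♚ ♝ · ♜│8
7│♟ ♟ ♟ ♟ ♟ ♟ ♟ ♟│7
6│· · · · · · · ·│6
5│· · · · · ♞ · ·│5
4│· · · · · · · ·│4
3│· · ♙ ♙ · · · ♙│3
2│♙ ♙ · · ♙ ♙ ♙ ·│2
1│♖ ♘ ♗ ♕ ♔ ♗ ♘ ♖│1
  ─────────────────
  a b c d e f g h


b8, f5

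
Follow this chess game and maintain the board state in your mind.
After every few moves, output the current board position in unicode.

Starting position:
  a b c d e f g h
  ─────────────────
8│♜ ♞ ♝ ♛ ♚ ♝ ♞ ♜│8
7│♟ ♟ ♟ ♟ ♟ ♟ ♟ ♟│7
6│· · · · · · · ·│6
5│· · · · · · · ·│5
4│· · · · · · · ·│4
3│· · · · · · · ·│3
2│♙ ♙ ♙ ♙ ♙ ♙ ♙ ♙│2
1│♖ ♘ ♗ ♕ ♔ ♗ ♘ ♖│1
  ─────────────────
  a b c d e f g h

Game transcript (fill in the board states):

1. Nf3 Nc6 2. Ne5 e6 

  a b c d e f g h
  ─────────────────
8│♜ · ♝ ♛ ♚ ♝ ♞ ♜│8
7│♟ ♟ ♟ ♟ · ♟ ♟ ♟│7
6│· · ♞ · ♟ · · ·│6
5│· · · · ♘ · · ·│5
4│· · · · · · · ·│4
3│· · · · · · · ·│3
2│♙ ♙ ♙ ♙ ♙ ♙ ♙ ♙│2
1│♖ ♘ ♗ ♕ ♔ ♗ · ♖│1
  ─────────────────
  a b c d e f g h

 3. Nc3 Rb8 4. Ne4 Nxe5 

  a b c d e f g h
  ─────────────────
8│· ♜ ♝ ♛ ♚ ♝ ♞ ♜│8
7│♟ ♟ ♟ ♟ · ♟ ♟ ♟│7
6│· · · · ♟ · · ·│6
5│· · · · ♞ · · ·│5
4│· · · · ♘ · · ·│4
3│· · · · · · · ·│3
2│♙ ♙ ♙ ♙ ♙ ♙ ♙ ♙│2
1│♖ · ♗ ♕ ♔ ♗ · ♖│1
  ─────────────────
  a b c d e f g h

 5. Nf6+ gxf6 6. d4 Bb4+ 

  a b c d e f g h
  ─────────────────
8│· ♜ ♝ ♛ ♚ · ♞ ♜│8
7│♟ ♟ ♟ ♟ · ♟ · ♟│7
6│· · · · ♟ ♟ · ·│6
5│· · · · ♞ · · ·│5
4│· ♝ · ♙ · · · ·│4
3│· · · · · · · ·│3
2│♙ ♙ ♙ · ♙ ♙ ♙ ♙│2
1│♖ · ♗ ♕ ♔ ♗ · ♖│1
  ─────────────────
  a b c d e f g h

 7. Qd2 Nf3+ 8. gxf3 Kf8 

  a b c d e f g h
  ─────────────────
8│· ♜ ♝ ♛ · ♚ ♞ ♜│8
7│♟ ♟ ♟ ♟ · ♟ · ♟│7
6│· · · · ♟ ♟ · ·│6
5│· · · · · · · ·│5
4│· ♝ · ♙ · · · ·│4
3│· · · · · ♙ · ·│3
2│♙ ♙ ♙ ♕ ♙ ♙ · ♙│2
1│♖ · ♗ · ♔ ♗ · ♖│1
  ─────────────────
  a b c d e f g h

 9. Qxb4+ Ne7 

  a b c d e f g h
  ─────────────────
8│· ♜ ♝ ♛ · ♚ · ♜│8
7│♟ ♟ ♟ ♟ ♞ ♟ · ♟│7
6│· · · · ♟ ♟ · ·│6
5│· · · · · · · ·│5
4│· ♕ · ♙ · · · ·│4
3│· · · · · ♙ · ·│3
2│♙ ♙ ♙ · ♙ ♙ · ♙│2
1│♖ · ♗ · ♔ ♗ · ♖│1
  ─────────────────
  a b c d e f g h


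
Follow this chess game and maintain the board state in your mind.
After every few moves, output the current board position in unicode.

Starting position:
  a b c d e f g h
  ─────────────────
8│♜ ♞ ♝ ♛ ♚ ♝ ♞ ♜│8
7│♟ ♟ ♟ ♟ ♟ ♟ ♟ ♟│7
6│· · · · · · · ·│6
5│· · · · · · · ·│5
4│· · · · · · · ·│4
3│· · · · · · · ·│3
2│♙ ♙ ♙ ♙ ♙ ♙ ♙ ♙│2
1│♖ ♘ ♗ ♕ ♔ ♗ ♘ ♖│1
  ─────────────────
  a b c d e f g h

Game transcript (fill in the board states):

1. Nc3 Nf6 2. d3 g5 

  a b c d e f g h
  ─────────────────
8│♜ ♞ ♝ ♛ ♚ ♝ · ♜│8
7│♟ ♟ ♟ ♟ ♟ ♟ · ♟│7
6│· · · · · ♞ · ·│6
5│· · · · · · ♟ ·│5
4│· · · · · · · ·│4
3│· · ♘ ♙ · · · ·│3
2│♙ ♙ ♙ · ♙ ♙ ♙ ♙│2
1│♖ · ♗ ♕ ♔ ♗ ♘ ♖│1
  ─────────────────
  a b c d e f g h

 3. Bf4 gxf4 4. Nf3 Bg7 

  a b c d e f g h
  ─────────────────
8│♜ ♞ ♝ ♛ ♚ · · ♜│8
7│♟ ♟ ♟ ♟ ♟ ♟ ♝ ♟│7
6│· · · · · ♞ · ·│6
5│· · · · · · · ·│5
4│· · · · · ♟ · ·│4
3│· · ♘ ♙ · ♘ · ·│3
2│♙ ♙ ♙ · ♙ ♙ ♙ ♙│2
1│♖ · · ♕ ♔ ♗ · ♖│1
  ─────────────────
  a b c d e f g h

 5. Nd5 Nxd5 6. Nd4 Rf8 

  a b c d e f g h
  ─────────────────
8│♜ ♞ ♝ ♛ ♚ ♜ · ·│8
7│♟ ♟ ♟ ♟ ♟ ♟ ♝ ♟│7
6│· · · · · · · ·│6
5│· · · ♞ · · · ·│5
4│· · · ♘ · ♟ · ·│4
3│· · · ♙ · · · ·│3
2│♙ ♙ ♙ · ♙ ♙ ♙ ♙│2
1│♖ · · ♕ ♔ ♗ · ♖│1
  ─────────────────
  a b c d e f g h

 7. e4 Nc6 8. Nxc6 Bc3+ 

  a b c d e f g h
  ─────────────────
8│♜ · ♝ ♛ ♚ ♜ · ·│8
7│♟ ♟ ♟ ♟ ♟ ♟ · ♟│7
6│· · ♘ · · · · ·│6
5│· · · ♞ · · · ·│5
4│· · · · ♙ ♟ · ·│4
3│· · ♝ ♙ · · · ·│3
2│♙ ♙ ♙ · · ♙ ♙ ♙│2
1│♖ · · ♕ ♔ ♗ · ♖│1
  ─────────────────
  a b c d e f g h



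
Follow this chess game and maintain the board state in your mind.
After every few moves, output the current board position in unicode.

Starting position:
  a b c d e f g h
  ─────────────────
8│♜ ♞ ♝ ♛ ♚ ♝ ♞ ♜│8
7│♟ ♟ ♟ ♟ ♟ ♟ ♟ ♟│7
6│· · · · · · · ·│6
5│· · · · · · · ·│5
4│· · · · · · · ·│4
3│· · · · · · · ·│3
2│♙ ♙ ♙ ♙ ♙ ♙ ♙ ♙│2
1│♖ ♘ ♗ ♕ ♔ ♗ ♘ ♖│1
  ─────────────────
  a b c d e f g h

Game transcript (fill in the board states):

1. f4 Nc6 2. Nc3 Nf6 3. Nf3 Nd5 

  a b c d e f g h
  ─────────────────
8│♜ · ♝ ♛ ♚ ♝ · ♜│8
7│♟ ♟ ♟ ♟ ♟ ♟ ♟ ♟│7
6│· · ♞ · · · · ·│6
5│· · · ♞ · · · ·│5
4│· · · · · ♙ · ·│4
3│· · ♘ · · ♘ · ·│3
2│♙ ♙ ♙ ♙ ♙ · ♙ ♙│2
1│♖ · ♗ ♕ ♔ ♗ · ♖│1
  ─────────────────
  a b c d e f g h

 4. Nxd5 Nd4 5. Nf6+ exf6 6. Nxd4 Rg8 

  a b c d e f g h
  ─────────────────
8│♜ · ♝ ♛ ♚ ♝ ♜ ·│8
7│♟ ♟ ♟ ♟ · ♟ ♟ ♟│7
6│· · · · · ♟ · ·│6
5│· · · · · · · ·│5
4│· · · ♘ · ♙ · ·│4
3│· · · · · · · ·│3
2│♙ ♙ ♙ ♙ ♙ · ♙ ♙│2
1│♖ · ♗ ♕ ♔ ♗ · ♖│1
  ─────────────────
  a b c d e f g h

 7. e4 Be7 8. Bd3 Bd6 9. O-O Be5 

  a b c d e f g h
  ─────────────────
8│♜ · ♝ ♛ ♚ · ♜ ·│8
7│♟ ♟ ♟ ♟ · ♟ ♟ ♟│7
6│· · · · · ♟ · ·│6
5│· · · · ♝ · · ·│5
4│· · · ♘ ♙ ♙ · ·│4
3│· · · ♗ · · · ·│3
2│♙ ♙ ♙ ♙ · · ♙ ♙│2
1│♖ · ♗ ♕ · ♖ ♔ ·│1
  ─────────────────
  a b c d e f g h

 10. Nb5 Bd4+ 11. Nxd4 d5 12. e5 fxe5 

  a b c d e f g h
  ─────────────────
8│♜ · ♝ ♛ ♚ · ♜ ·│8
7│♟ ♟ ♟ · · ♟ ♟ ♟│7
6│· · · · · · · ·│6
5│· · · ♟ ♟ · · ·│5
4│· · · ♘ · ♙ · ·│4
3│· · · ♗ · · · ·│3
2│♙ ♙ ♙ ♙ · · ♙ ♙│2
1│♖ · ♗ ♕ · ♖ ♔ ·│1
  ─────────────────
  a b c d e f g h

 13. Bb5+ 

  a b c d e f g h
  ─────────────────
8│♜ · ♝ ♛ ♚ · ♜ ·│8
7│♟ ♟ ♟ · · ♟ ♟ ♟│7
6│· · · · · · · ·│6
5│· ♗ · ♟ ♟ · · ·│5
4│· · · ♘ · ♙ · ·│4
3│· · · · · · · ·│3
2│♙ ♙ ♙ ♙ · · ♙ ♙│2
1│♖ · ♗ ♕ · ♖ ♔ ·│1
  ─────────────────
  a b c d e f g h


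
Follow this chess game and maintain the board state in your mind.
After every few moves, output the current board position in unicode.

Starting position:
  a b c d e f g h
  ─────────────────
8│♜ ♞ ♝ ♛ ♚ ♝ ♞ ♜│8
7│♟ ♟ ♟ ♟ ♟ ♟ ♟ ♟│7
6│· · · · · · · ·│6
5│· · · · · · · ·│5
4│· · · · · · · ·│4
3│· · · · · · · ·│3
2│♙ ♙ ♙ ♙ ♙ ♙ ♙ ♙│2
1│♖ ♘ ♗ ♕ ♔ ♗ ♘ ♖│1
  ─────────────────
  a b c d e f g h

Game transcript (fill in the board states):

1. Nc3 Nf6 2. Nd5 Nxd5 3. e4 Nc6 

  a b c d e f g h
  ─────────────────
8│♜ · ♝ ♛ ♚ ♝ · ♜│8
7│♟ ♟ ♟ ♟ ♟ ♟ ♟ ♟│7
6│· · ♞ · · · · ·│6
5│· · · ♞ · · · ·│5
4│· · · · ♙ · · ·│4
3│· · · · · · · ·│3
2│♙ ♙ ♙ ♙ · ♙ ♙ ♙│2
1│♖ · ♗ ♕ ♔ ♗ ♘ ♖│1
  ─────────────────
  a b c d e f g h

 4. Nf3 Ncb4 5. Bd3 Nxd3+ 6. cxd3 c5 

  a b c d e f g h
  ─────────────────
8│♜ · ♝ ♛ ♚ ♝ · ♜│8
7│♟ ♟ · ♟ ♟ ♟ ♟ ♟│7
6│· · · · · · · ·│6
5│· · ♟ ♞ · · · ·│5
4│· · · · ♙ · · ·│4
3│· · · ♙ · ♘ · ·│3
2│♙ ♙ · ♙ · ♙ ♙ ♙│2
1│♖ · ♗ ♕ ♔ · · ♖│1
  ─────────────────
  a b c d e f g h

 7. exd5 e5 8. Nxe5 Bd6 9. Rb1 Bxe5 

  a b c d e f g h
  ─────────────────
8│♜ · ♝ ♛ ♚ · · ♜│8
7│♟ ♟ · ♟ · ♟ ♟ ♟│7
6│· · · · · · · ·│6
5│· · ♟ ♙ ♝ · · ·│5
4│· · · · · · · ·│4
3│· · · ♙ · · · ·│3
2│♙ ♙ · ♙ · ♙ ♙ ♙│2
1│· ♖ ♗ ♕ ♔ · · ♖│1
  ─────────────────
  a b c d e f g h

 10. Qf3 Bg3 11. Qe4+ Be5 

  a b c d e f g h
  ─────────────────
8│♜ · ♝ ♛ ♚ · · ♜│8
7│♟ ♟ · ♟ · ♟ ♟ ♟│7
6│· · · · · · · ·│6
5│· · ♟ ♙ ♝ · · ·│5
4│· · · · ♕ · · ·│4
3│· · · ♙ · · · ·│3
2│♙ ♙ · ♙ · ♙ ♙ ♙│2
1│· ♖ ♗ · ♔ · · ♖│1
  ─────────────────
  a b c d e f g h


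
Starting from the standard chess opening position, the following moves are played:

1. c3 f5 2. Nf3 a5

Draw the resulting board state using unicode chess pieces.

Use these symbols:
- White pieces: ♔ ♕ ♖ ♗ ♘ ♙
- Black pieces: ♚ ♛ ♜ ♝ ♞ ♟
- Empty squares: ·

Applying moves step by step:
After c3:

♜ ♞ ♝ ♛ ♚ ♝ ♞ ♜
♟ ♟ ♟ ♟ ♟ ♟ ♟ ♟
· · · · · · · ·
· · · · · · · ·
· · · · · · · ·
· · ♙ · · · · ·
♙ ♙ · ♙ ♙ ♙ ♙ ♙
♖ ♘ ♗ ♕ ♔ ♗ ♘ ♖


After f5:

♜ ♞ ♝ ♛ ♚ ♝ ♞ ♜
♟ ♟ ♟ ♟ ♟ · ♟ ♟
· · · · · · · ·
· · · · · ♟ · ·
· · · · · · · ·
· · ♙ · · · · ·
♙ ♙ · ♙ ♙ ♙ ♙ ♙
♖ ♘ ♗ ♕ ♔ ♗ ♘ ♖


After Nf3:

♜ ♞ ♝ ♛ ♚ ♝ ♞ ♜
♟ ♟ ♟ ♟ ♟ · ♟ ♟
· · · · · · · ·
· · · · · ♟ · ·
· · · · · · · ·
· · ♙ · · ♘ · ·
♙ ♙ · ♙ ♙ ♙ ♙ ♙
♖ ♘ ♗ ♕ ♔ ♗ · ♖


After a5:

♜ ♞ ♝ ♛ ♚ ♝ ♞ ♜
· ♟ ♟ ♟ ♟ · ♟ ♟
· · · · · · · ·
♟ · · · · ♟ · ·
· · · · · · · ·
· · ♙ · · ♘ · ·
♙ ♙ · ♙ ♙ ♙ ♙ ♙
♖ ♘ ♗ ♕ ♔ ♗ · ♖



  a b c d e f g h
  ─────────────────
8│♜ ♞ ♝ ♛ ♚ ♝ ♞ ♜│8
7│· ♟ ♟ ♟ ♟ · ♟ ♟│7
6│· · · · · · · ·│6
5│♟ · · · · ♟ · ·│5
4│· · · · · · · ·│4
3│· · ♙ · · ♘ · ·│3
2│♙ ♙ · ♙ ♙ ♙ ♙ ♙│2
1│♖ ♘ ♗ ♕ ♔ ♗ · ♖│1
  ─────────────────
  a b c d e f g h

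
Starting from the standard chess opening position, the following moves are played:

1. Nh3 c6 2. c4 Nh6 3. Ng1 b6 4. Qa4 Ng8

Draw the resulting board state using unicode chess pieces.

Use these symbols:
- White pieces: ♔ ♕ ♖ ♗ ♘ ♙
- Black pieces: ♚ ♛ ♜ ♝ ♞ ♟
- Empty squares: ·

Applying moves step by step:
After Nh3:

♜ ♞ ♝ ♛ ♚ ♝ ♞ ♜
♟ ♟ ♟ ♟ ♟ ♟ ♟ ♟
· · · · · · · ·
· · · · · · · ·
· · · · · · · ·
· · · · · · · ♘
♙ ♙ ♙ ♙ ♙ ♙ ♙ ♙
♖ ♘ ♗ ♕ ♔ ♗ · ♖


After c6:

♜ ♞ ♝ ♛ ♚ ♝ ♞ ♜
♟ ♟ · ♟ ♟ ♟ ♟ ♟
· · ♟ · · · · ·
· · · · · · · ·
· · · · · · · ·
· · · · · · · ♘
♙ ♙ ♙ ♙ ♙ ♙ ♙ ♙
♖ ♘ ♗ ♕ ♔ ♗ · ♖


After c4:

♜ ♞ ♝ ♛ ♚ ♝ ♞ ♜
♟ ♟ · ♟ ♟ ♟ ♟ ♟
· · ♟ · · · · ·
· · · · · · · ·
· · ♙ · · · · ·
· · · · · · · ♘
♙ ♙ · ♙ ♙ ♙ ♙ ♙
♖ ♘ ♗ ♕ ♔ ♗ · ♖


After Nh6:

♜ ♞ ♝ ♛ ♚ ♝ · ♜
♟ ♟ · ♟ ♟ ♟ ♟ ♟
· · ♟ · · · · ♞
· · · · · · · ·
· · ♙ · · · · ·
· · · · · · · ♘
♙ ♙ · ♙ ♙ ♙ ♙ ♙
♖ ♘ ♗ ♕ ♔ ♗ · ♖


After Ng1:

♜ ♞ ♝ ♛ ♚ ♝ · ♜
♟ ♟ · ♟ ♟ ♟ ♟ ♟
· · ♟ · · · · ♞
· · · · · · · ·
· · ♙ · · · · ·
· · · · · · · ·
♙ ♙ · ♙ ♙ ♙ ♙ ♙
♖ ♘ ♗ ♕ ♔ ♗ ♘ ♖


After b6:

♜ ♞ ♝ ♛ ♚ ♝ · ♜
♟ · · ♟ ♟ ♟ ♟ ♟
· ♟ ♟ · · · · ♞
· · · · · · · ·
· · ♙ · · · · ·
· · · · · · · ·
♙ ♙ · ♙ ♙ ♙ ♙ ♙
♖ ♘ ♗ ♕ ♔ ♗ ♘ ♖


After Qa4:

♜ ♞ ♝ ♛ ♚ ♝ · ♜
♟ · · ♟ ♟ ♟ ♟ ♟
· ♟ ♟ · · · · ♞
· · · · · · · ·
♕ · ♙ · · · · ·
· · · · · · · ·
♙ ♙ · ♙ ♙ ♙ ♙ ♙
♖ ♘ ♗ · ♔ ♗ ♘ ♖


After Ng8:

♜ ♞ ♝ ♛ ♚ ♝ ♞ ♜
♟ · · ♟ ♟ ♟ ♟ ♟
· ♟ ♟ · · · · ·
· · · · · · · ·
♕ · ♙ · · · · ·
· · · · · · · ·
♙ ♙ · ♙ ♙ ♙ ♙ ♙
♖ ♘ ♗ · ♔ ♗ ♘ ♖



  a b c d e f g h
  ─────────────────
8│♜ ♞ ♝ ♛ ♚ ♝ ♞ ♜│8
7│♟ · · ♟ ♟ ♟ ♟ ♟│7
6│· ♟ ♟ · · · · ·│6
5│· · · · · · · ·│5
4│♕ · ♙ · · · · ·│4
3│· · · · · · · ·│3
2│♙ ♙ · ♙ ♙ ♙ ♙ ♙│2
1│♖ ♘ ♗ · ♔ ♗ ♘ ♖│1
  ─────────────────
  a b c d e f g h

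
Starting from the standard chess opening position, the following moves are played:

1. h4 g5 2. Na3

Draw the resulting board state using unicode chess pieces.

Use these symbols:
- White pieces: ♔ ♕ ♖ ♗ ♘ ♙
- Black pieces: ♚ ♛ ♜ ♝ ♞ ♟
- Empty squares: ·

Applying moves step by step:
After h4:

♜ ♞ ♝ ♛ ♚ ♝ ♞ ♜
♟ ♟ ♟ ♟ ♟ ♟ ♟ ♟
· · · · · · · ·
· · · · · · · ·
· · · · · · · ♙
· · · · · · · ·
♙ ♙ ♙ ♙ ♙ ♙ ♙ ·
♖ ♘ ♗ ♕ ♔ ♗ ♘ ♖


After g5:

♜ ♞ ♝ ♛ ♚ ♝ ♞ ♜
♟ ♟ ♟ ♟ ♟ ♟ · ♟
· · · · · · · ·
· · · · · · ♟ ·
· · · · · · · ♙
· · · · · · · ·
♙ ♙ ♙ ♙ ♙ ♙ ♙ ·
♖ ♘ ♗ ♕ ♔ ♗ ♘ ♖


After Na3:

♜ ♞ ♝ ♛ ♚ ♝ ♞ ♜
♟ ♟ ♟ ♟ ♟ ♟ · ♟
· · · · · · · ·
· · · · · · ♟ ·
· · · · · · · ♙
♘ · · · · · · ·
♙ ♙ ♙ ♙ ♙ ♙ ♙ ·
♖ · ♗ ♕ ♔ ♗ ♘ ♖



  a b c d e f g h
  ─────────────────
8│♜ ♞ ♝ ♛ ♚ ♝ ♞ ♜│8
7│♟ ♟ ♟ ♟ ♟ ♟ · ♟│7
6│· · · · · · · ·│6
5│· · · · · · ♟ ·│5
4│· · · · · · · ♙│4
3│♘ · · · · · · ·│3
2│♙ ♙ ♙ ♙ ♙ ♙ ♙ ·│2
1│♖ · ♗ ♕ ♔ ♗ ♘ ♖│1
  ─────────────────
  a b c d e f g h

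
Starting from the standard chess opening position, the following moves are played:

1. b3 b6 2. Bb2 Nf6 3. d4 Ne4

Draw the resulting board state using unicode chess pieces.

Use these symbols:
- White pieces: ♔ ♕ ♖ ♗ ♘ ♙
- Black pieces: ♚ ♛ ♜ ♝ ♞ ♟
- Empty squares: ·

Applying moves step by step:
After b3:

♜ ♞ ♝ ♛ ♚ ♝ ♞ ♜
♟ ♟ ♟ ♟ ♟ ♟ ♟ ♟
· · · · · · · ·
· · · · · · · ·
· · · · · · · ·
· ♙ · · · · · ·
♙ · ♙ ♙ ♙ ♙ ♙ ♙
♖ ♘ ♗ ♕ ♔ ♗ ♘ ♖


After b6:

♜ ♞ ♝ ♛ ♚ ♝ ♞ ♜
♟ · ♟ ♟ ♟ ♟ ♟ ♟
· ♟ · · · · · ·
· · · · · · · ·
· · · · · · · ·
· ♙ · · · · · ·
♙ · ♙ ♙ ♙ ♙ ♙ ♙
♖ ♘ ♗ ♕ ♔ ♗ ♘ ♖


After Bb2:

♜ ♞ ♝ ♛ ♚ ♝ ♞ ♜
♟ · ♟ ♟ ♟ ♟ ♟ ♟
· ♟ · · · · · ·
· · · · · · · ·
· · · · · · · ·
· ♙ · · · · · ·
♙ ♗ ♙ ♙ ♙ ♙ ♙ ♙
♖ ♘ · ♕ ♔ ♗ ♘ ♖


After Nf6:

♜ ♞ ♝ ♛ ♚ ♝ · ♜
♟ · ♟ ♟ ♟ ♟ ♟ ♟
· ♟ · · · ♞ · ·
· · · · · · · ·
· · · · · · · ·
· ♙ · · · · · ·
♙ ♗ ♙ ♙ ♙ ♙ ♙ ♙
♖ ♘ · ♕ ♔ ♗ ♘ ♖


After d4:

♜ ♞ ♝ ♛ ♚ ♝ · ♜
♟ · ♟ ♟ ♟ ♟ ♟ ♟
· ♟ · · · ♞ · ·
· · · · · · · ·
· · · ♙ · · · ·
· ♙ · · · · · ·
♙ ♗ ♙ · ♙ ♙ ♙ ♙
♖ ♘ · ♕ ♔ ♗ ♘ ♖


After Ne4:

♜ ♞ ♝ ♛ ♚ ♝ · ♜
♟ · ♟ ♟ ♟ ♟ ♟ ♟
· ♟ · · · · · ·
· · · · · · · ·
· · · ♙ ♞ · · ·
· ♙ · · · · · ·
♙ ♗ ♙ · ♙ ♙ ♙ ♙
♖ ♘ · ♕ ♔ ♗ ♘ ♖



  a b c d e f g h
  ─────────────────
8│♜ ♞ ♝ ♛ ♚ ♝ · ♜│8
7│♟ · ♟ ♟ ♟ ♟ ♟ ♟│7
6│· ♟ · · · · · ·│6
5│· · · · · · · ·│5
4│· · · ♙ ♞ · · ·│4
3│· ♙ · · · · · ·│3
2│♙ ♗ ♙ · ♙ ♙ ♙ ♙│2
1│♖ ♘ · ♕ ♔ ♗ ♘ ♖│1
  ─────────────────
  a b c d e f g h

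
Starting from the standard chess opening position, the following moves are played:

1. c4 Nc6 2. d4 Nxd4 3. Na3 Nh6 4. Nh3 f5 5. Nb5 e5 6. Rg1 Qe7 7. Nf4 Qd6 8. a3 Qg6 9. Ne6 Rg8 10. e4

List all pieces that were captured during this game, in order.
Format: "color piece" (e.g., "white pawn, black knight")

Tracking captures:
  Nxd4: captured white pawn

white pawn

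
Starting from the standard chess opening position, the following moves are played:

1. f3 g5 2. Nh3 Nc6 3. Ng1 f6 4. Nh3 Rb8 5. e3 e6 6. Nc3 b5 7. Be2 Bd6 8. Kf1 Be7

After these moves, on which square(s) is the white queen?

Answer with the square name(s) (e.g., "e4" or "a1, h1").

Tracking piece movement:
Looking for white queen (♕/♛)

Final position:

  a b c d e f g h
  ─────────────────
8│· ♜ ♝ ♛ ♚ · ♞ ♜│8
7│♟ · ♟ ♟ ♝ · · ♟│7
6│· · ♞ · ♟ ♟ · ·│6
5│· ♟ · · · · ♟ ·│5
4│· · · · · · · ·│4
3│· · ♘ · ♙ ♙ · ♘│3
2│♙ ♙ ♙ ♙ ♗ · ♙ ♙│2
1│♖ · ♗ ♕ · ♔ · ♖│1
  ─────────────────
  a b c d e f g h


d1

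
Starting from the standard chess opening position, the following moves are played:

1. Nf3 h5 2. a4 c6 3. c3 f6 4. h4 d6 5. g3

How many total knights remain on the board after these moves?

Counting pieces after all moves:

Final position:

  a b c d e f g h
  ─────────────────
8│♜ ♞ ♝ ♛ ♚ ♝ ♞ ♜│8
7│♟ ♟ · · ♟ · ♟ ·│7
6│· · ♟ ♟ · ♟ · ·│6
5│· · · · · · · ♟│5
4│♙ · · · · · · ♙│4
3│· · ♙ · · ♘ ♙ ·│3
2│· ♙ · ♙ ♙ ♙ · ·│2
1│♖ ♘ ♗ ♕ ♔ ♗ · ♖│1
  ─────────────────
  a b c d e f g h


4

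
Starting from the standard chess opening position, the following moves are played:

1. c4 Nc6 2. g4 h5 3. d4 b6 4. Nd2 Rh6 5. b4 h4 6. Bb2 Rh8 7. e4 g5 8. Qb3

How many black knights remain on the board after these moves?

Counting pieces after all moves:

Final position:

  a b c d e f g h
  ─────────────────
8│♜ · ♝ ♛ ♚ ♝ ♞ ♜│8
7│♟ · ♟ ♟ ♟ ♟ · ·│7
6│· ♟ ♞ · · · · ·│6
5│· · · · · · ♟ ·│5
4│· ♙ ♙ ♙ ♙ · ♙ ♟│4
3│· ♕ · · · · · ·│3
2│♙ ♗ · ♘ · ♙ · ♙│2
1│♖ · · · ♔ ♗ ♘ ♖│1
  ─────────────────
  a b c d e f g h


2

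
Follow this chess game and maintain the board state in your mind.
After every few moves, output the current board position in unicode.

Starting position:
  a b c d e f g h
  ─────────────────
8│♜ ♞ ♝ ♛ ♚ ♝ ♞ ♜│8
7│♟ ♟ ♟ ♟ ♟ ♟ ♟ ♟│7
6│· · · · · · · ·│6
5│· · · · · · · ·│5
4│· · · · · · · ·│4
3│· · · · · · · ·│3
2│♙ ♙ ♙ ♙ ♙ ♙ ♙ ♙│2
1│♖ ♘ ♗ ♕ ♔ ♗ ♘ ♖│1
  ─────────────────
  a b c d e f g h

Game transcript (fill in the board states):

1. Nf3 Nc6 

  a b c d e f g h
  ─────────────────
8│♜ · ♝ ♛ ♚ ♝ ♞ ♜│8
7│♟ ♟ ♟ ♟ ♟ ♟ ♟ ♟│7
6│· · ♞ · · · · ·│6
5│· · · · · · · ·│5
4│· · · · · · · ·│4
3│· · · · · ♘ · ·│3
2│♙ ♙ ♙ ♙ ♙ ♙ ♙ ♙│2
1│♖ ♘ ♗ ♕ ♔ ♗ · ♖│1
  ─────────────────
  a b c d e f g h

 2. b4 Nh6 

  a b c d e f g h
  ─────────────────
8│♜ · ♝ ♛ ♚ ♝ · ♜│8
7│♟ ♟ ♟ ♟ ♟ ♟ ♟ ♟│7
6│· · ♞ · · · · ♞│6
5│· · · · · · · ·│5
4│· ♙ · · · · · ·│4
3│· · · · · ♘ · ·│3
2│♙ · ♙ ♙ ♙ ♙ ♙ ♙│2
1│♖ ♘ ♗ ♕ ♔ ♗ · ♖│1
  ─────────────────
  a b c d e f g h

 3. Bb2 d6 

  a b c d e f g h
  ─────────────────
8│♜ · ♝ ♛ ♚ ♝ · ♜│8
7│♟ ♟ ♟ · ♟ ♟ ♟ ♟│7
6│· · ♞ ♟ · · · ♞│6
5│· · · · · · · ·│5
4│· ♙ · · · · · ·│4
3│· · · · · ♘ · ·│3
2│♙ ♗ ♙ ♙ ♙ ♙ ♙ ♙│2
1│♖ ♘ · ♕ ♔ ♗ · ♖│1
  ─────────────────
  a b c d e f g h

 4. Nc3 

  a b c d e f g h
  ─────────────────
8│♜ · ♝ ♛ ♚ ♝ · ♜│8
7│♟ ♟ ♟ · ♟ ♟ ♟ ♟│7
6│· · ♞ ♟ · · · ♞│6
5│· · · · · · · ·│5
4│· ♙ · · · · · ·│4
3│· · ♘ · · ♘ · ·│3
2│♙ ♗ ♙ ♙ ♙ ♙ ♙ ♙│2
1│♖ · · ♕ ♔ ♗ · ♖│1
  ─────────────────
  a b c d e f g h


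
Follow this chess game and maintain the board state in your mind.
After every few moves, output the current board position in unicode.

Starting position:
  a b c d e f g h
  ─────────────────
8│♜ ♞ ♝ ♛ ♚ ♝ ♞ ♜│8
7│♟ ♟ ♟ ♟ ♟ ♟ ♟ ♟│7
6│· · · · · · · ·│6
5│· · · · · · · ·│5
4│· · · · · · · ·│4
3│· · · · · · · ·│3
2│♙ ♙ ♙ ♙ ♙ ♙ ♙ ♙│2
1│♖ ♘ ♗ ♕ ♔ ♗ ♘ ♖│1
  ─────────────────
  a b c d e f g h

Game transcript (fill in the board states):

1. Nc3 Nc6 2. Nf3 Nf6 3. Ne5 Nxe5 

  a b c d e f g h
  ─────────────────
8│♜ · ♝ ♛ ♚ ♝ · ♜│8
7│♟ ♟ ♟ ♟ ♟ ♟ ♟ ♟│7
6│· · · · · ♞ · ·│6
5│· · · · ♞ · · ·│5
4│· · · · · · · ·│4
3│· · ♘ · · · · ·│3
2│♙ ♙ ♙ ♙ ♙ ♙ ♙ ♙│2
1│♖ · ♗ ♕ ♔ ♗ · ♖│1
  ─────────────────
  a b c d e f g h

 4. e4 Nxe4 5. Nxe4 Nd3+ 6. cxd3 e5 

  a b c d e f g h
  ─────────────────
8│♜ · ♝ ♛ ♚ ♝ · ♜│8
7│♟ ♟ ♟ ♟ · ♟ ♟ ♟│7
6│· · · · · · · ·│6
5│· · · · ♟ · · ·│5
4│· · · · ♘ · · ·│4
3│· · · ♙ · · · ·│3
2│♙ ♙ · ♙ · ♙ ♙ ♙│2
1│♖ · ♗ ♕ ♔ ♗ · ♖│1
  ─────────────────
  a b c d e f g h

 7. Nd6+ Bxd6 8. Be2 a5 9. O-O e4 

  a b c d e f g h
  ─────────────────
8│♜ · ♝ ♛ ♚ · · ♜│8
7│· ♟ ♟ ♟ · ♟ ♟ ♟│7
6│· · · ♝ · · · ·│6
5│♟ · · · · · · ·│5
4│· · · · ♟ · · ·│4
3│· · · ♙ · · · ·│3
2│♙ ♙ · ♙ ♗ ♙ ♙ ♙│2
1│♖ · ♗ ♕ · ♖ ♔ ·│1
  ─────────────────
  a b c d e f g h

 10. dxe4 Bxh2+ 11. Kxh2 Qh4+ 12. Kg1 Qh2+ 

  a b c d e f g h
  ─────────────────
8│♜ · ♝ · ♚ · · ♜│8
7│· ♟ ♟ ♟ · ♟ ♟ ♟│7
6│· · · · · · · ·│6
5│♟ · · · · · · ·│5
4│· · · · ♙ · · ·│4
3│· · · · · · · ·│3
2│♙ ♙ · ♙ ♗ ♙ ♙ ♛│2
1│♖ · ♗ ♕ · ♖ ♔ ·│1
  ─────────────────
  a b c d e f g h

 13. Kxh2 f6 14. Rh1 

  a b c d e f g h
  ─────────────────
8│♜ · ♝ · ♚ · · ♜│8
7│· ♟ ♟ ♟ · · ♟ ♟│7
6│· · · · · ♟ · ·│6
5│♟ · · · · · · ·│5
4│· · · · ♙ · · ·│4
3│· · · · · · · ·│3
2│♙ ♙ · ♙ ♗ ♙ ♙ ♔│2
1│♖ · ♗ ♕ · · · ♖│1
  ─────────────────
  a b c d e f g h


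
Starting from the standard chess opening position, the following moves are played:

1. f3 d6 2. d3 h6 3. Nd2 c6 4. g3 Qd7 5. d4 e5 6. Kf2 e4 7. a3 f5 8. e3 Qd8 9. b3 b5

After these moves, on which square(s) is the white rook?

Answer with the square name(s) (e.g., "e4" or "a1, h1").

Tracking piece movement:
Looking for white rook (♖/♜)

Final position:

  a b c d e f g h
  ─────────────────
8│♜ ♞ ♝ ♛ ♚ ♝ ♞ ♜│8
7│♟ · · · · · ♟ ·│7
6│· · ♟ ♟ · · · ♟│6
5│· ♟ · · · ♟ · ·│5
4│· · · ♙ ♟ · · ·│4
3│♙ ♙ · · ♙ ♙ ♙ ·│3
2│· · ♙ ♘ · ♔ · ♙│2
1│♖ · ♗ ♕ · ♗ ♘ ♖│1
  ─────────────────
  a b c d e f g h


a1, h1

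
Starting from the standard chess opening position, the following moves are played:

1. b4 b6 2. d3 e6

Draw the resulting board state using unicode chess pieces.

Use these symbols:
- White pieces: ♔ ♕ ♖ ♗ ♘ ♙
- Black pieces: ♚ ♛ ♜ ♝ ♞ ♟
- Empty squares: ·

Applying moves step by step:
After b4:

♜ ♞ ♝ ♛ ♚ ♝ ♞ ♜
♟ ♟ ♟ ♟ ♟ ♟ ♟ ♟
· · · · · · · ·
· · · · · · · ·
· ♙ · · · · · ·
· · · · · · · ·
♙ · ♙ ♙ ♙ ♙ ♙ ♙
♖ ♘ ♗ ♕ ♔ ♗ ♘ ♖


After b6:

♜ ♞ ♝ ♛ ♚ ♝ ♞ ♜
♟ · ♟ ♟ ♟ ♟ ♟ ♟
· ♟ · · · · · ·
· · · · · · · ·
· ♙ · · · · · ·
· · · · · · · ·
♙ · ♙ ♙ ♙ ♙ ♙ ♙
♖ ♘ ♗ ♕ ♔ ♗ ♘ ♖


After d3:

♜ ♞ ♝ ♛ ♚ ♝ ♞ ♜
♟ · ♟ ♟ ♟ ♟ ♟ ♟
· ♟ · · · · · ·
· · · · · · · ·
· ♙ · · · · · ·
· · · ♙ · · · ·
♙ · ♙ · ♙ ♙ ♙ ♙
♖ ♘ ♗ ♕ ♔ ♗ ♘ ♖


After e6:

♜ ♞ ♝ ♛ ♚ ♝ ♞ ♜
♟ · ♟ ♟ · ♟ ♟ ♟
· ♟ · · ♟ · · ·
· · · · · · · ·
· ♙ · · · · · ·
· · · ♙ · · · ·
♙ · ♙ · ♙ ♙ ♙ ♙
♖ ♘ ♗ ♕ ♔ ♗ ♘ ♖



  a b c d e f g h
  ─────────────────
8│♜ ♞ ♝ ♛ ♚ ♝ ♞ ♜│8
7│♟ · ♟ ♟ · ♟ ♟ ♟│7
6│· ♟ · · ♟ · · ·│6
5│· · · · · · · ·│5
4│· ♙ · · · · · ·│4
3│· · · ♙ · · · ·│3
2│♙ · ♙ · ♙ ♙ ♙ ♙│2
1│♖ ♘ ♗ ♕ ♔ ♗ ♘ ♖│1
  ─────────────────
  a b c d e f g h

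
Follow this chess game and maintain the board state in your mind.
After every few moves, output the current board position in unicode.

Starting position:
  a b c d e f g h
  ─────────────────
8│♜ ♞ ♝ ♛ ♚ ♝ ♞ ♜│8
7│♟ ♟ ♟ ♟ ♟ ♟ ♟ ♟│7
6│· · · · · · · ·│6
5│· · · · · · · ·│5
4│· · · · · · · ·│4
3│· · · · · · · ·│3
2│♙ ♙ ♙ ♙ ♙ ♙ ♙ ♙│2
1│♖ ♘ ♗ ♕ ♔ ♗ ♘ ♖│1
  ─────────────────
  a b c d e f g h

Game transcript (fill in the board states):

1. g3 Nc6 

  a b c d e f g h
  ─────────────────
8│♜ · ♝ ♛ ♚ ♝ ♞ ♜│8
7│♟ ♟ ♟ ♟ ♟ ♟ ♟ ♟│7
6│· · ♞ · · · · ·│6
5│· · · · · · · ·│5
4│· · · · · · · ·│4
3│· · · · · · ♙ ·│3
2│♙ ♙ ♙ ♙ ♙ ♙ · ♙│2
1│♖ ♘ ♗ ♕ ♔ ♗ ♘ ♖│1
  ─────────────────
  a b c d e f g h

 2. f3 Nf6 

  a b c d e f g h
  ─────────────────
8│♜ · ♝ ♛ ♚ ♝ · ♜│8
7│♟ ♟ ♟ ♟ ♟ ♟ ♟ ♟│7
6│· · ♞ · · ♞ · ·│6
5│· · · · · · · ·│5
4│· · · · · · · ·│4
3│· · · · · ♙ ♙ ·│3
2│♙ ♙ ♙ ♙ ♙ · · ♙│2
1│♖ ♘ ♗ ♕ ♔ ♗ ♘ ♖│1
  ─────────────────
  a b c d e f g h

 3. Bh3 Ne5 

  a b c d e f g h
  ─────────────────
8│♜ · ♝ ♛ ♚ ♝ · ♜│8
7│♟ ♟ ♟ ♟ ♟ ♟ ♟ ♟│7
6│· · · · · ♞ · ·│6
5│· · · · ♞ · · ·│5
4│· · · · · · · ·│4
3│· · · · · ♙ ♙ ♗│3
2│♙ ♙ ♙ ♙ ♙ · · ♙│2
1│♖ ♘ ♗ ♕ ♔ · ♘ ♖│1
  ─────────────────
  a b c d e f g h

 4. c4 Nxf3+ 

  a b c d e f g h
  ─────────────────
8│♜ · ♝ ♛ ♚ ♝ · ♜│8
7│♟ ♟ ♟ ♟ ♟ ♟ ♟ ♟│7
6│· · · · · ♞ · ·│6
5│· · · · · · · ·│5
4│· · ♙ · · · · ·│4
3│· · · · · ♞ ♙ ♗│3
2│♙ ♙ · ♙ ♙ · · ♙│2
1│♖ ♘ ♗ ♕ ♔ · ♘ ♖│1
  ─────────────────
  a b c d e f g h

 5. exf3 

  a b c d e f g h
  ─────────────────
8│♜ · ♝ ♛ ♚ ♝ · ♜│8
7│♟ ♟ ♟ ♟ ♟ ♟ ♟ ♟│7
6│· · · · · ♞ · ·│6
5│· · · · · · · ·│5
4│· · ♙ · · · · ·│4
3│· · · · · ♙ ♙ ♗│3
2│♙ ♙ · ♙ · · · ♙│2
1│♖ ♘ ♗ ♕ ♔ · ♘ ♖│1
  ─────────────────
  a b c d e f g h


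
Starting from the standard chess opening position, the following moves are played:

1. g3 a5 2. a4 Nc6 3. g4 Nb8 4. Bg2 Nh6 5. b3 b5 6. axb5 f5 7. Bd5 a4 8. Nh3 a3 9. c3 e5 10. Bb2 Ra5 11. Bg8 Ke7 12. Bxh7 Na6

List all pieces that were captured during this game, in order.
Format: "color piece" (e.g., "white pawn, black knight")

Tracking captures:
  axb5: captured black pawn
  Bxh7: captured black pawn

black pawn, black pawn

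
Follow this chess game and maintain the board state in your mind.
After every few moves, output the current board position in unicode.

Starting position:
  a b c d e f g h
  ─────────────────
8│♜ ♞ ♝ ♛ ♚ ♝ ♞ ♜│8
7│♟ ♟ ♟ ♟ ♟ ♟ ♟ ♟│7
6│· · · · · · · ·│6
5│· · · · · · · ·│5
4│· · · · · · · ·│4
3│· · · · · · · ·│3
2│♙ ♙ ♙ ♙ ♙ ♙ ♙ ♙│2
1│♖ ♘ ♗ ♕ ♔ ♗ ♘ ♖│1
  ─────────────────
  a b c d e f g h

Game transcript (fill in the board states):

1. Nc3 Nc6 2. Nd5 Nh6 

  a b c d e f g h
  ─────────────────
8│♜ · ♝ ♛ ♚ ♝ · ♜│8
7│♟ ♟ ♟ ♟ ♟ ♟ ♟ ♟│7
6│· · ♞ · · · · ♞│6
5│· · · ♘ · · · ·│5
4│· · · · · · · ·│4
3│· · · · · · · ·│3
2│♙ ♙ ♙ ♙ ♙ ♙ ♙ ♙│2
1│♖ · ♗ ♕ ♔ ♗ ♘ ♖│1
  ─────────────────
  a b c d e f g h

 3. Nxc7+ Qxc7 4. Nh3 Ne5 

  a b c d e f g h
  ─────────────────
8│♜ · ♝ · ♚ ♝ · ♜│8
7│♟ ♟ ♛ ♟ ♟ ♟ ♟ ♟│7
6│· · · · · · · ♞│6
5│· · · · ♞ · · ·│5
4│· · · · · · · ·│4
3│· · · · · · · ♘│3
2│♙ ♙ ♙ ♙ ♙ ♙ ♙ ♙│2
1│♖ · ♗ ♕ ♔ ♗ · ♖│1
  ─────────────────
  a b c d e f g h

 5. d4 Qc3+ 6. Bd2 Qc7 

  a b c d e f g h
  ─────────────────
8│♜ · ♝ · ♚ ♝ · ♜│8
7│♟ ♟ ♛ ♟ ♟ ♟ ♟ ♟│7
6│· · · · · · · ♞│6
5│· · · · ♞ · · ·│5
4│· · · ♙ · · · ·│4
3│· · · · · · · ♘│3
2│♙ ♙ ♙ ♗ ♙ ♙ ♙ ♙│2
1│♖ · · ♕ ♔ ♗ · ♖│1
  ─────────────────
  a b c d e f g h

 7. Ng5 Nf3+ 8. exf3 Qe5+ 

  a b c d e f g h
  ─────────────────
8│♜ · ♝ · ♚ ♝ · ♜│8
7│♟ ♟ · ♟ ♟ ♟ ♟ ♟│7
6│· · · · · · · ♞│6
5│· · · · ♛ · ♘ ·│5
4│· · · ♙ · · · ·│4
3│· · · · · ♙ · ·│3
2│♙ ♙ ♙ ♗ · ♙ ♙ ♙│2
1│♖ · · ♕ ♔ ♗ · ♖│1
  ─────────────────
  a b c d e f g h

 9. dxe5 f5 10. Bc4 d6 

  a b c d e f g h
  ─────────────────
8│♜ · ♝ · ♚ ♝ · ♜│8
7│♟ ♟ · · ♟ · ♟ ♟│7
6│· · · ♟ · · · ♞│6
5│· · · · ♙ ♟ ♘ ·│5
4│· · ♗ · · · · ·│4
3│· · · · · ♙ · ·│3
2│♙ ♙ ♙ ♗ · ♙ ♙ ♙│2
1│♖ · · ♕ ♔ · · ♖│1
  ─────────────────
  a b c d e f g h



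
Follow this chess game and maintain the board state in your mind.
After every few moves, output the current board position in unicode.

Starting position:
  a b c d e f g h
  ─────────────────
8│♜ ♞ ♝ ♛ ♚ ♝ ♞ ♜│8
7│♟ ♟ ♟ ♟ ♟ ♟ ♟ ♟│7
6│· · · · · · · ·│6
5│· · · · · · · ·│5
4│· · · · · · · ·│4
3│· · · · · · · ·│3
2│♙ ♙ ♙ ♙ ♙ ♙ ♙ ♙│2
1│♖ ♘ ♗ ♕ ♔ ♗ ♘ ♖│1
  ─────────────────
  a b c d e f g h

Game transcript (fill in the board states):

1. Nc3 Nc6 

  a b c d e f g h
  ─────────────────
8│♜ · ♝ ♛ ♚ ♝ ♞ ♜│8
7│♟ ♟ ♟ ♟ ♟ ♟ ♟ ♟│7
6│· · ♞ · · · · ·│6
5│· · · · · · · ·│5
4│· · · · · · · ·│4
3│· · ♘ · · · · ·│3
2│♙ ♙ ♙ ♙ ♙ ♙ ♙ ♙│2
1│♖ · ♗ ♕ ♔ ♗ ♘ ♖│1
  ─────────────────
  a b c d e f g h

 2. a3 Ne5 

  a b c d e f g h
  ─────────────────
8│♜ · ♝ ♛ ♚ ♝ ♞ ♜│8
7│♟ ♟ ♟ ♟ ♟ ♟ ♟ ♟│7
6│· · · · · · · ·│6
5│· · · · ♞ · · ·│5
4│· · · · · · · ·│4
3│♙ · ♘ · · · · ·│3
2│· ♙ ♙ ♙ ♙ ♙ ♙ ♙│2
1│♖ · ♗ ♕ ♔ ♗ ♘ ♖│1
  ─────────────────
  a b c d e f g h

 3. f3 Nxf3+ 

  a b c d e f g h
  ─────────────────
8│♜ · ♝ ♛ ♚ ♝ ♞ ♜│8
7│♟ ♟ ♟ ♟ ♟ ♟ ♟ ♟│7
6│· · · · · · · ·│6
5│· · · · · · · ·│5
4│· · · · · · · ·│4
3│♙ · ♘ · · ♞ · ·│3
2│· ♙ ♙ ♙ ♙ · ♙ ♙│2
1│♖ · ♗ ♕ ♔ ♗ ♘ ♖│1
  ─────────────────
  a b c d e f g h



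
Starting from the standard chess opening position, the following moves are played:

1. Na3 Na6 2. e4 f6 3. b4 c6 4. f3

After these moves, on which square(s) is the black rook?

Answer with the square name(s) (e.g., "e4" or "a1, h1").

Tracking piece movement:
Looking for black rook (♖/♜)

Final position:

  a b c d e f g h
  ─────────────────
8│♜ · ♝ ♛ ♚ ♝ ♞ ♜│8
7│♟ ♟ · ♟ ♟ · ♟ ♟│7
6│♞ · ♟ · · ♟ · ·│6
5│· · · · · · · ·│5
4│· ♙ · · ♙ · · ·│4
3│♘ · · · · ♙ · ·│3
2│♙ · ♙ ♙ · · ♙ ♙│2
1│♖ · ♗ ♕ ♔ ♗ ♘ ♖│1
  ─────────────────
  a b c d e f g h


a8, h8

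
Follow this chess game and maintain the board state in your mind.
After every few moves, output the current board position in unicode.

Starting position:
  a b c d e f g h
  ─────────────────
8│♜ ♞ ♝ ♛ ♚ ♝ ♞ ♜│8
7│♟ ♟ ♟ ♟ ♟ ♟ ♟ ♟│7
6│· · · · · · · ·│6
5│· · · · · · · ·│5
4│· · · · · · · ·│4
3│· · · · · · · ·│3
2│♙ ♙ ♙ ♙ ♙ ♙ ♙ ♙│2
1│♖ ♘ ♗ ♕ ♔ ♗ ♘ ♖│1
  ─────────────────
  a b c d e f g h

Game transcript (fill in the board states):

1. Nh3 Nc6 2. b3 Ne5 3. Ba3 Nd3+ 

  a b c d e f g h
  ─────────────────
8│♜ · ♝ ♛ ♚ ♝ ♞ ♜│8
7│♟ ♟ ♟ ♟ ♟ ♟ ♟ ♟│7
6│· · · · · · · ·│6
5│· · · · · · · ·│5
4│· · · · · · · ·│4
3│♗ ♙ · ♞ · · · ♘│3
2│♙ · ♙ ♙ ♙ ♙ ♙ ♙│2
1│♖ ♘ · ♕ ♔ ♗ · ♖│1
  ─────────────────
  a b c d e f g h

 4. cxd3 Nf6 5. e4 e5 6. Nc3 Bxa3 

  a b c d e f g h
  ─────────────────
8│♜ · ♝ ♛ ♚ · · ♜│8
7│♟ ♟ ♟ ♟ · ♟ ♟ ♟│7
6│· · · · · ♞ · ·│6
5│· · · · ♟ · · ·│5
4│· · · · ♙ · · ·│4
3│♝ ♙ ♘ ♙ · · · ♘│3
2│♙ · · ♙ · ♙ ♙ ♙│2
1│♖ · · ♕ ♔ ♗ · ♖│1
  ─────────────────
  a b c d e f g h

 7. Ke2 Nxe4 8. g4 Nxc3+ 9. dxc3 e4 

  a b c d e f g h
  ─────────────────
8│♜ · ♝ ♛ ♚ · · ♜│8
7│♟ ♟ ♟ ♟ · ♟ ♟ ♟│7
6│· · · · · · · ·│6
5│· · · · · · · ·│5
4│· · · · ♟ · ♙ ·│4
3│♝ ♙ ♙ ♙ · · · ♘│3
2│♙ · · · ♔ ♙ · ♙│2
1│♖ · · ♕ · ♗ · ♖│1
  ─────────────────
  a b c d e f g h

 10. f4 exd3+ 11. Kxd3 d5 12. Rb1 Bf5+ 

  a b c d e f g h
  ─────────────────
8│♜ · · ♛ ♚ · · ♜│8
7│♟ ♟ ♟ · · ♟ ♟ ♟│7
6│· · · · · · · ·│6
5│· · · ♟ · ♝ · ·│5
4│· · · · · ♙ ♙ ·│4
3│♝ ♙ ♙ ♔ · · · ♘│3
2│♙ · · · · · · ♙│2
1│· ♖ · ♕ · ♗ · ♖│1
  ─────────────────
  a b c d e f g h

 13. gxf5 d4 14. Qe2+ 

  a b c d e f g h
  ─────────────────
8│♜ · · ♛ ♚ · · ♜│8
7│♟ ♟ ♟ · · ♟ ♟ ♟│7
6│· · · · · · · ·│6
5│· · · · · ♙ · ·│5
4│· · · ♟ · ♙ · ·│4
3│♝ ♙ ♙ ♔ · · · ♘│3
2│♙ · · · ♕ · · ♙│2
1│· ♖ · · · ♗ · ♖│1
  ─────────────────
  a b c d e f g h
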